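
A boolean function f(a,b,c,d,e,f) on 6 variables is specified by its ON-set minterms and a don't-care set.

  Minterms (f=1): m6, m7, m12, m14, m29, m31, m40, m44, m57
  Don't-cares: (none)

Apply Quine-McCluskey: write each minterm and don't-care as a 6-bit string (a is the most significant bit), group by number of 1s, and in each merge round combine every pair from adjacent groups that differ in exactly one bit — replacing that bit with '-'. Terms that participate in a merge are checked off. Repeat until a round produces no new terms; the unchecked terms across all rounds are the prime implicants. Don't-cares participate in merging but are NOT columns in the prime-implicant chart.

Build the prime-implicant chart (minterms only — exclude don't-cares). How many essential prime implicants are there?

4

[col 0] 000110*, 000111*, 001100*, 001110*, 011101*, 011111*, 101000*, 101100*, 111001
[col 1] -01100, 00-110, 00011-, 0011-0, 0111-1, 101-00
Prime implicants: -01100, 00-110, 00011-, 0011-0, 0111-1, 101-00, 111001
PI chart (minterm → PIs covering it):
  6 | 00-110,00011-
  7 | 00011-  (sole → essential)
  12 | -01100,0011-0
  14 | 00-110,0011-0
  29 | 0111-1  (sole → essential)
  31 | 0111-1  (sole → essential)
  40 | 101-00  (sole → essential)
  44 | -01100,101-00
  57 | 111001  (sole → essential)
Essential prime implicants: 00011-, 0111-1, 101-00, 111001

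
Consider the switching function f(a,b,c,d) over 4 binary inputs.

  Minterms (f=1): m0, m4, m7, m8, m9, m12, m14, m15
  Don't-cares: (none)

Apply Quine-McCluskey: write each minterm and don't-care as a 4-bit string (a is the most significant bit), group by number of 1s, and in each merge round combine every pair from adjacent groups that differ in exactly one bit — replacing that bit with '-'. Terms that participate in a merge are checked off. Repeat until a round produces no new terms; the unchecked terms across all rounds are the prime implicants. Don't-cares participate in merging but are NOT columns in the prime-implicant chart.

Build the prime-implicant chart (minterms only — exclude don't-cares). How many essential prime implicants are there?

size-2^0 implicants → 0000(✓)  0100(✓)  0111(✓)  1000(✓)  1001(✓)  1100(✓)  1110(✓)  1111(✓)
size-2^1 implicants → -000(✓)  -100(✓)  -111  0-00(✓)  1-00(✓)  100-  11-0  111-
size-2^2 implicants → --00
Unchecked terms (primes): --00, -111, 100-, 11-0, 111-
Minterm coverage:
  m0 ⊆ --00 [E]
  m4 ⊆ --00 [E]
  m7 ⊆ -111 [E]
  m8 ⊆ --00,100-
  m9 ⊆ 100- [E]
  m12 ⊆ --00,11-0
  m14 ⊆ 11-0,111-
  m15 ⊆ -111,111-
E = {--00, -111, 100-}

3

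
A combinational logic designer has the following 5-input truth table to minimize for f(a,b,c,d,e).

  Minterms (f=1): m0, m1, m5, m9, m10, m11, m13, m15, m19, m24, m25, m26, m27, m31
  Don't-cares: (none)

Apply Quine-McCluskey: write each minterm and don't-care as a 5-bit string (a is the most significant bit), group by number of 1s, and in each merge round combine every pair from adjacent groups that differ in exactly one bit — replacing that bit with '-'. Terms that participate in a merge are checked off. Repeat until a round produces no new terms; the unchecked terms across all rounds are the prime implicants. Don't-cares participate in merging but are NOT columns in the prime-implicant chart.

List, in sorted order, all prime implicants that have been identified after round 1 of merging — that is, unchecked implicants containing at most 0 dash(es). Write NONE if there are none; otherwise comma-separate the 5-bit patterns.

size-2^0 implicants → 00000(✓)  00001(✓)  00101(✓)  01001(✓)  01010(✓)  01011(✓)  01101(✓)  01111(✓)  10011(✓)  11000(✓)  11001(✓)  11010(✓)  11011(✓)  11111(✓)
size-2^1 implicants → -1001(✓)  -1010(✓)  -1011(✓)  -1111(✓)  0-001(✓)  0-101(✓)  00-01(✓)  0000-  01-01(✓)  01-11(✓)  010-1(✓)  0101-(✓)  011-1(✓)  1-011  11-11(✓)  110-0(✓)  110-1(✓)  1100-(✓)  1101-(✓)
size-2^2 implicants → -1-11  -10-1  -101-  0--01  01--1  110--
Unchecked terms (primes): -1-11, -10-1, -101-, 0--01, 0000-, 01--1, 1-011, 110--

NONE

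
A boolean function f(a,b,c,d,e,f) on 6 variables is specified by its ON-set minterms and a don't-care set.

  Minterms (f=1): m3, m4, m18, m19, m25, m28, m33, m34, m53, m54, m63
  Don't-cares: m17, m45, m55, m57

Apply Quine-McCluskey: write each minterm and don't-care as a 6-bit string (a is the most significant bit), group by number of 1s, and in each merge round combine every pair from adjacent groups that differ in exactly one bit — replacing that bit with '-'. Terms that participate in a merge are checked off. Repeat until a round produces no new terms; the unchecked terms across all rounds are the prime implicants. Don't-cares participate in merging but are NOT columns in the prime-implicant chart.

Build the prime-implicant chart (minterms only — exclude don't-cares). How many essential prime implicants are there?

size-2^0 implicants → 000011(✓)  000100  010001(✓)  010010(✓)  010011(✓)  011001(✓)  011100  100001  100010  101101  110101(✓)  110110(✓)  110111(✓)  111001(✓)  111111(✓)
size-2^1 implicants → -11001  0-0011  01-001  0100-1  01001-  11-111  1101-1  11011-
Unchecked terms (primes): -11001, 0-0011, 000100, 01-001, 0100-1, 01001-, 011100, 100001, 100010, 101101, 11-111, 1101-1, 11011-
Minterm coverage:
  m3 ⊆ 0-0011 [E]
  m4 ⊆ 000100 [E]
  m18 ⊆ 01001- [E]
  m19 ⊆ 0-0011,0100-1,01001-
  m25 ⊆ -11001,01-001
  m28 ⊆ 011100 [E]
  m33 ⊆ 100001 [E]
  m34 ⊆ 100010 [E]
  m53 ⊆ 1101-1 [E]
  m54 ⊆ 11011- [E]
  m63 ⊆ 11-111 [E]
E = {0-0011, 000100, 01001-, 011100, 100001, 100010, 11-111, 1101-1, 11011-}

9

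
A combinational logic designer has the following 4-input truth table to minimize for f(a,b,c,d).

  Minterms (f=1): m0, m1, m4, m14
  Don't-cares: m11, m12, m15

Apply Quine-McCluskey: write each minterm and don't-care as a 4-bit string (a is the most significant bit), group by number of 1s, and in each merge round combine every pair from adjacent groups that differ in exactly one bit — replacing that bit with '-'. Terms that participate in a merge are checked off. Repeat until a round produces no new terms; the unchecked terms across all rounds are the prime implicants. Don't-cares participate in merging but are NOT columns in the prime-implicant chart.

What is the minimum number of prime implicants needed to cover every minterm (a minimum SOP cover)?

Round 0: 0000✓ 0001✓ 0100✓ 1011✓ 1100✓ 1110✓ 1111✓
Round 1: -100 0-00 000- 1-11 11-0 111-
PIs = {-100, 0-00, 000-, 1-11, 11-0, 111-}
Coverage chart:
  m0: 0-00,000-
  m1: 000- ←essential
  m4: -100,0-00
  m14: 11-0,111-
Essential: 000-
Petrick residual → -100, 11-0
Min cover (3 terms): bc'd' + a'b'c' + abd'

3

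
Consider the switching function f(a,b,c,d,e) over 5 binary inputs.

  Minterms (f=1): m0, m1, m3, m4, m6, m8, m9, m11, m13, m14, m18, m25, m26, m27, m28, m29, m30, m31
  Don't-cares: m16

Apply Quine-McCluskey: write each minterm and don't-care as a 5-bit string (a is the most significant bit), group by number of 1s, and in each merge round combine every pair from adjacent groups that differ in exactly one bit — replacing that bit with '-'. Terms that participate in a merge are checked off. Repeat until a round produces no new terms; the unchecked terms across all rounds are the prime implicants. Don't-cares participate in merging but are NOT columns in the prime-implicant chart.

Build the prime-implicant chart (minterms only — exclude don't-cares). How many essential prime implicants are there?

size-2^0 implicants → 00000(✓)  00001(✓)  00011(✓)  00100(✓)  00110(✓)  01000(✓)  01001(✓)  01011(✓)  01101(✓)  01110(✓)  10000(✓)  10010(✓)  11001(✓)  11010(✓)  11011(✓)  11100(✓)  11101(✓)  11110(✓)  11111(✓)
size-2^1 implicants → -0000  -1001(✓)  -1011(✓)  -1101(✓)  -1110  0-000(✓)  0-001(✓)  0-011(✓)  0-110  00-00  000-1(✓)  0000-(✓)  001-0  01-01(✓)  010-1(✓)  0100-(✓)  1-010  100-0  11-01(✓)  11-10(✓)  11-11(✓)  110-1(✓)  1101-(✓)  111-0(✓)  111-1(✓)  1110-(✓)  1111-(✓)
size-2^2 implicants → -1-01  -10-1  0-0-1  0-00-  11--1  11-1-  111--
Unchecked terms (primes): -0000, -1-01, -10-1, -1110, 0-0-1, 0-00-, 0-110, 00-00, 001-0, 1-010, 100-0, 11--1, 11-1-, 111--
Minterm coverage:
  m0 ⊆ -0000,0-00-,00-00
  m1 ⊆ 0-0-1,0-00-
  m3 ⊆ 0-0-1 [E]
  m4 ⊆ 00-00,001-0
  m6 ⊆ 0-110,001-0
  m8 ⊆ 0-00- [E]
  m9 ⊆ -1-01,-10-1,0-0-1,0-00-
  m11 ⊆ -10-1,0-0-1
  m13 ⊆ -1-01 [E]
  m14 ⊆ -1110,0-110
  m18 ⊆ 1-010,100-0
  m25 ⊆ -1-01,-10-1,11--1
  m26 ⊆ 1-010,11-1-
  m27 ⊆ -10-1,11--1,11-1-
  m28 ⊆ 111-- [E]
  m29 ⊆ -1-01,11--1,111--
  m30 ⊆ -1110,11-1-,111--
  m31 ⊆ 11--1,11-1-,111--
E = {-1-01, 0-0-1, 0-00-, 111--}

4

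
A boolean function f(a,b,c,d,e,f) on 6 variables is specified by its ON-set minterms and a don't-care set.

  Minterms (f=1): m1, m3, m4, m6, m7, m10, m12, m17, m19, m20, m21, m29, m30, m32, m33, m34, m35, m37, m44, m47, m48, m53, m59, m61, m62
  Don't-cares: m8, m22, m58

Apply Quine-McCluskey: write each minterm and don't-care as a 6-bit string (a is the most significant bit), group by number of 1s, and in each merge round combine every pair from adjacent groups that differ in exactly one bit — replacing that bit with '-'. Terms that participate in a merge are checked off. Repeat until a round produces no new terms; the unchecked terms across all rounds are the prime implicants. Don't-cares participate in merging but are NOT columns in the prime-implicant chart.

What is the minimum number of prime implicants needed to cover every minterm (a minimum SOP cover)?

size-2^0 implicants → 000001(✓)  000011(✓)  000100(✓)  000110(✓)  000111(✓)  001000(✓)  001010(✓)  001100(✓)  010001(✓)  010011(✓)  010100(✓)  010101(✓)  010110(✓)  011101(✓)  011110(✓)  100000(✓)  100001(✓)  100010(✓)  100011(✓)  100101(✓)  101100(✓)  101111  110000(✓)  110101(✓)  111010(✓)  111011(✓)  111101(✓)  111110(✓)
size-2^1 implicants → -00001(✓)  -00011(✓)  -01100  -10101(✓)  -11101(✓)  -11110  0-0001(✓)  0-0011(✓)  0-0100(✓)  0-0110(✓)  00-100  000-11  0000-1(✓)  0001-0(✓)  00011-  001-00  0010-0  01-101(✓)  01-110  010-01  0100-1(✓)  0101-0(✓)  01010-  1-0000  1-0101  100-01  1000-0(✓)  1000-1(✓)  10000-(✓)  10001-(✓)  11-101(✓)  111-10  11101-
size-2^2 implicants → -000-1  -1-101  0-00-1  0-01-0  1000--
Unchecked terms (primes): -000-1, -01100, -1-101, -11110, 0-00-1, 0-01-0, 00-100, 000-11, 00011-, 001-00, 0010-0, 01-110, 010-01, 01010-, 1-0000, 1-0101, 100-01, 1000--, 101111, 111-10, 11101-
Minterm coverage:
  m1 ⊆ -000-1,0-00-1
  m3 ⊆ -000-1,0-00-1,000-11
  m4 ⊆ 0-01-0,00-100
  m6 ⊆ 0-01-0,00011-
  m7 ⊆ 000-11,00011-
  m10 ⊆ 0010-0 [E]
  m12 ⊆ -01100,00-100,001-00
  m17 ⊆ 0-00-1,010-01
  m19 ⊆ 0-00-1 [E]
  m20 ⊆ 0-01-0,01010-
  m21 ⊆ -1-101,010-01,01010-
  m29 ⊆ -1-101 [E]
  m30 ⊆ -11110,01-110
  m32 ⊆ 1-0000,1000--
  m33 ⊆ -000-1,100-01,1000--
  m34 ⊆ 1000-- [E]
  m35 ⊆ -000-1,1000--
  m37 ⊆ 1-0101,100-01
  m44 ⊆ -01100 [E]
  m47 ⊆ 101111 [E]
  m48 ⊆ 1-0000 [E]
  m53 ⊆ -1-101,1-0101
  m59 ⊆ 11101- [E]
  m61 ⊆ -1-101 [E]
  m62 ⊆ -11110,111-10
E = {-01100, -1-101, 0-00-1, 0010-0, 1-0000, 1000--, 101111, 11101-}
Petrick residual → -11110, 0-01-0, 000-11, 1-0101
Cover = b'cde'f' + bde'f + bcdef' + a'c'd'f + a'c'df' + a'b'c'ef + a'b'cd'f' + ac'd'e'f' + ac'de'f + ab'c'd' + ab'cdef + abcd'e  |cover|=12

12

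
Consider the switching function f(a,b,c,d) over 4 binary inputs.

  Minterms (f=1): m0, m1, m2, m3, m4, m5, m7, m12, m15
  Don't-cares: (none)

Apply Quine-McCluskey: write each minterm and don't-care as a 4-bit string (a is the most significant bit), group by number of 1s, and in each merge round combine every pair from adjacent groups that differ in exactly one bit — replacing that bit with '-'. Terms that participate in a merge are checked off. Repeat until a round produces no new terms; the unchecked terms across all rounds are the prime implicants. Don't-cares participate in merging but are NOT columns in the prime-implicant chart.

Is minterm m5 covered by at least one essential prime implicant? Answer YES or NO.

NO

[col 0] 0000*, 0001*, 0010*, 0011*, 0100*, 0101*, 0111*, 1100*, 1111*
[col 1] -100, -111, 0-00*, 0-01*, 0-11*, 00-0*, 00-1*, 000-*, 001-*, 01-1*, 010-*
[col 2] 0--1, 0-0-, 00--
Prime implicants: -100, -111, 0--1, 0-0-, 00--
PI chart (minterm → PIs covering it):
  0 | 0-0-,00--
  1 | 0--1,0-0-,00--
  2 | 00--  (sole → essential)
  3 | 0--1,00--
  4 | -100,0-0-
  5 | 0--1,0-0-
  7 | -111,0--1
  12 | -100  (sole → essential)
  15 | -111  (sole → essential)
Essential prime implicants: -100, -111, 00--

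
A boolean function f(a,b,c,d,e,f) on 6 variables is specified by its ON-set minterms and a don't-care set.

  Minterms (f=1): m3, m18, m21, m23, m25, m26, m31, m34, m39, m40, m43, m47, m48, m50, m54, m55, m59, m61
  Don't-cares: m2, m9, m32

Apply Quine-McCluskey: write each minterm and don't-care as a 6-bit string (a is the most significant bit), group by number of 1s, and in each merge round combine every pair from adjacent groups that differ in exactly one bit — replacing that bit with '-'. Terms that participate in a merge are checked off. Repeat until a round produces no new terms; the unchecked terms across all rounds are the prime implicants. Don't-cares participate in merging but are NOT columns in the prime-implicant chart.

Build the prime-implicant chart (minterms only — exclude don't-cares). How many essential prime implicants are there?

[col 0] 000010*, 000011*, 001001*, 010010*, 010101*, 010111*, 011001*, 011010*, 011111*, 100000*, 100010*, 100111*, 101000*, 101011*, 101111*, 110000*, 110010*, 110110*, 110111*, 111011*, 111101
[col 1] -00010*, -10010*, -10111, 0-0010*, 0-1001, 00001-, 01-010, 01-111, 0101-1, 1-0000*, 1-0010*, 1-0111, 1-1011, 10-000, 10-111, 1000-0*, 101-11, 110-10, 1100-0*, 11011-
[col 2] --0010, 1-00-0
Prime implicants: --0010, -10111, 0-1001, 00001-, 01-010, 01-111, 0101-1, 1-00-0, 1-0111, 1-1011, 10-000, 10-111, 101-11, 110-10, 11011-, 111101
PI chart (minterm → PIs covering it):
  3 | 00001-  (sole → essential)
  18 | --0010,01-010
  21 | 0101-1  (sole → essential)
  23 | -10111,01-111,0101-1
  25 | 0-1001  (sole → essential)
  26 | 01-010  (sole → essential)
  31 | 01-111  (sole → essential)
  34 | --0010,1-00-0
  39 | 1-0111,10-111
  40 | 10-000  (sole → essential)
  43 | 1-1011,101-11
  47 | 10-111,101-11
  48 | 1-00-0  (sole → essential)
  50 | --0010,1-00-0,110-10
  54 | 110-10,11011-
  55 | -10111,1-0111,11011-
  59 | 1-1011  (sole → essential)
  61 | 111101  (sole → essential)
Essential prime implicants: 0-1001, 00001-, 01-010, 01-111, 0101-1, 1-00-0, 1-1011, 10-000, 111101

9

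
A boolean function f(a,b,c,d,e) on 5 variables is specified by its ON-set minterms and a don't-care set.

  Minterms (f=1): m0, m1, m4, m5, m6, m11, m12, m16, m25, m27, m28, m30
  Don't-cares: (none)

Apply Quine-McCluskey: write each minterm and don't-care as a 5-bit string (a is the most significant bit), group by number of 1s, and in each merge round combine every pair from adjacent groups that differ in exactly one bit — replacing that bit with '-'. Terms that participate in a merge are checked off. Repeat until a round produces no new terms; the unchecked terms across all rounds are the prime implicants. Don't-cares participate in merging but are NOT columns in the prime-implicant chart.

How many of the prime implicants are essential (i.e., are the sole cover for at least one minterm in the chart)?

6

Round 0: 00000✓ 00001✓ 00100✓ 00101✓ 00110✓ 01011✓ 01100✓ 10000✓ 11001✓ 11011✓ 11100✓ 11110✓
Round 1: -0000 -1011 -1100 0-100 00-00✓ 00-01✓ 0000-✓ 001-0 0010-✓ 110-1 111-0
Round 2: 00-0-
PIs = {-0000, -1011, -1100, 0-100, 00-0-, 001-0, 110-1, 111-0}
Coverage chart:
  m0: -0000,00-0-
  m1: 00-0- ←essential
  m4: 0-100,00-0-,001-0
  m5: 00-0- ←essential
  m6: 001-0 ←essential
  m11: -1011 ←essential
  m12: -1100,0-100
  m16: -0000 ←essential
  m25: 110-1 ←essential
  m27: -1011,110-1
  m28: -1100,111-0
  m30: 111-0 ←essential
Essential: -0000, -1011, 00-0-, 001-0, 110-1, 111-0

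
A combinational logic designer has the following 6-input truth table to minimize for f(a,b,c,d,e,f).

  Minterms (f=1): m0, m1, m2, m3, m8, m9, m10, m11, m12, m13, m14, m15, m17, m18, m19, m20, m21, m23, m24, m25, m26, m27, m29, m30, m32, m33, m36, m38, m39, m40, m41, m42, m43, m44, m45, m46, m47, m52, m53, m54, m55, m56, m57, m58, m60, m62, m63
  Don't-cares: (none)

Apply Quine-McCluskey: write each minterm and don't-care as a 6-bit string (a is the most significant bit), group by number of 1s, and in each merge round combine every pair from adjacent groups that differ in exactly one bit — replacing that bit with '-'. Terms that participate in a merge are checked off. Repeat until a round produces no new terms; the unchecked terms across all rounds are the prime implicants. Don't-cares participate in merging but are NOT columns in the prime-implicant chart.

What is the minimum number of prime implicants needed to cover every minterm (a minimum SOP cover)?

10

[col 0] 000000*, 000001*, 000010*, 000011*, 001000*, 001001*, 001010*, 001011*, 001100*, 001101*, 001110*, 001111*, 010001*, 010010*, 010011*, 010100*, 010101*, 010111*, 011000*, 011001*, 011010*, 011011*, 011101*, 011110*, 100000*, 100001*, 100100*, 100110*, 100111*, 101000*, 101001*, 101010*, 101011*, 101100*, 101101*, 101110*, 101111*, 110100*, 110101*, 110110*, 110111*, 111000*, 111001*, 111010*, 111100*, 111110*, 111111*
[col 1] -00000*, -00001*, -01000*, -01001*, -01010*, -01011*, -01100*, -01101*, -01110*, -01111*, -10100*, -10101*, -10111*, -11000*, -11001*, -11010*, -11110*, 0-0001*, 0-0010*, 0-0011*, 0-1000*, 0-1001*, 0-1010*, 0-1011*, 0-1101*, 0-1110*, 00-000*, 00-001*, 00-010*, 00-011*, 0000-0*, 0000-1*, 00000-*, 00001-*, 001-00*, 001-01*, 001-10*, 001-11*, 0010-0*, 0010-1*, 00100-*, 00101-*, 0011-0*, 0011-1*, 00110-*, 00111-*, 01-001*, 01-010*, 01-011*, 01-101*, 010-01*, 010-11*, 0100-1*, 01001-*, 0101-1*, 01010-*, 011-01*, 011-10*, 0110-0*, 0110-1*, 01100-*, 01101-*, 1-0100*, 1-0110*, 1-0111*, 1-1000*, 1-1001*, 1-1010*, 1-1100*, 1-1110*, 1-1111*, 10-000*, 10-001*, 10-100*, 10-110*, 10-111*, 100-00*, 10000-*, 1001-0*, 10011-*, 101-00*, 101-01*, 101-10*, 101-11*, 1010-0*, 1010-1*, 10100-*, 10101-*, 1011-0*, 1011-1*, 10110-*, 10111-*, 11-100*, 11-110*, 11-111*, 1101-0*, 1101-1*, 11010-*, 11011-*, 111-00*, 111-10*, 1110-0*, 11100-*, 1111-0*, 11111-*
[col 2] --1000*, --1001*, --1010*, --1110*, -0-000*, -0-001*, -0000-*, -01-00*, -01-01*, -01-10*, -01-11*, -010-0*, -010-1*, -0100-*, -0101-*, -011-0*, -011-1*, -0110-*, -0111-*, -101-1, -1010-, -11-10*, -110-0*, -1100-*, 0--001*, 0--010*, 0--011*, 0-00-1*, 0-001-*, 0-1-01, 0-1-10*, 0-10-0*, 0-10-1*, 0-100-*, 0-101-*, 00-0-0*, 00-0-1*, 00-00-*, 00-01-*, 0000--*, 001--0*, 001--1*, 001-0-*, 001-1-*, 0010--*, 0011--*, 01--01, 01-0-1*, 01-01-*, 010--1, 0110--*, 1--100*, 1--110*, 1--111*, 1-01-0*, 1-011-*, 1-1-00*, 1-1-10*, 1-10-0*, 1-100-*, 1-11-0*, 1-111-*, 10--00, 10-00-*, 10-1-0*, 10-11-*, 101--0*, 101--1*, 101-0-*, 101-1-*, 1010--*, 1011--*, 11-1-0*, 11-11-*, 1101--, 111--0*
[col 3] --1-10, --10-0, --100-, -0-00-, -01--0*, -01--1*, -01-0-*, -01-1-*, -010--*, -011--*, 0--0-1, 0--01-, 0-10--, 00-0--, 001---*, 1--1-0, 1--11-, 1-1--0, 101---*
[col 4] -01---
Prime implicants: --1-10, --10-0, --100-, -0-00-, -01---, -101-1, -1010-, 0--0-1, 0--01-, 0-1-01, 0-10--, 00-0--, 01--01, 010--1, 1--1-0, 1--11-, 1-1--0, 10--00, 1101--
PI chart (minterm → PIs covering it):
  0 | -0-00-,00-0--
  1 | -0-00-,0--0-1,00-0--
  2 | 0--01-,00-0--
  3 | 0--0-1,0--01-,00-0--
  8 | --10-0,--100-,-0-00-,-01---,0-10--,00-0--
  9 | --100-,-0-00-,-01---,0--0-1,0-1-01,0-10--,00-0--
  10 | --1-10,--10-0,-01---,0--01-,0-10--,00-0--
  11 | -01---,0--0-1,0--01-,0-10--,00-0--
  12 | -01---  (sole → essential)
  13 | -01---,0-1-01
  14 | --1-10,-01---
  15 | -01---  (sole → essential)
  17 | 0--0-1,01--01,010--1
  18 | 0--01-  (sole → essential)
  19 | 0--0-1,0--01-,010--1
  20 | -1010-  (sole → essential)
  21 | -101-1,-1010-,01--01,010--1
  23 | -101-1,010--1
  24 | --10-0,--100-,0-10--
  25 | --100-,0--0-1,0-1-01,0-10--,01--01
  26 | --1-10,--10-0,0--01-,0-10--
  27 | 0--0-1,0--01-,0-10--
  29 | 0-1-01,01--01
  30 | --1-10  (sole → essential)
  32 | -0-00-,10--00
  33 | -0-00-  (sole → essential)
  36 | 1--1-0,10--00
  38 | 1--1-0,1--11-
  39 | 1--11-  (sole → essential)
  40 | --10-0,--100-,-0-00-,-01---,1-1--0,10--00
  41 | --100-,-0-00-,-01---
  42 | --1-10,--10-0,-01---,1-1--0
  43 | -01---  (sole → essential)
  44 | -01---,1--1-0,1-1--0,10--00
  45 | -01---  (sole → essential)
  46 | --1-10,-01---,1--1-0,1--11-,1-1--0
  47 | -01---,1--11-
  52 | -1010-,1--1-0,1101--
  53 | -101-1,-1010-,1101--
  54 | 1--1-0,1--11-,1101--
  55 | -101-1,1--11-,1101--
  56 | --10-0,--100-,1-1--0
  57 | --100-  (sole → essential)
  58 | --1-10,--10-0,1-1--0
  60 | 1--1-0,1-1--0
  62 | --1-10,1--1-0,1--11-,1-1--0
  63 | 1--11-  (sole → essential)
Essential prime implicants: --1-10, --100-, -0-00-, -01---, -1010-, 0--01-, 1--11-
Petrick residual → -101-1, 01--01, 1--1-0
Minimum SOP uses 10 PIs: cef' + cd'e' + b'd'e' + b'c + bc'df + bc'de' + a'd'e + a'be'f + adf' + ade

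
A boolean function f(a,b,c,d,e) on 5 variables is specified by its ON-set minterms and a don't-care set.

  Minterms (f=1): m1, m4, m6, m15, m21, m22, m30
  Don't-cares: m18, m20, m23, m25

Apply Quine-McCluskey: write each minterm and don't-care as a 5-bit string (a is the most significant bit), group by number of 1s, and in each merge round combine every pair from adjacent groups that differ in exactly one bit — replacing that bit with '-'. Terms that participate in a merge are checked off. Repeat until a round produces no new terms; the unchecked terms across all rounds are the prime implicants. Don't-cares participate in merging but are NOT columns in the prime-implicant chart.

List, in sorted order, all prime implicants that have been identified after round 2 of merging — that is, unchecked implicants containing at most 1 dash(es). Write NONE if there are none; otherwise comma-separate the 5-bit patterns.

00001, 01111, 1-110, 10-10, 11001

size-2^0 implicants → 00001  00100(✓)  00110(✓)  01111  10010(✓)  10100(✓)  10101(✓)  10110(✓)  10111(✓)  11001  11110(✓)
size-2^1 implicants → -0100(✓)  -0110(✓)  001-0(✓)  1-110  10-10  101-0(✓)  101-1(✓)  1010-(✓)  1011-(✓)
size-2^2 implicants → -01-0  101--
Unchecked terms (primes): -01-0, 00001, 01111, 1-110, 10-10, 101--, 11001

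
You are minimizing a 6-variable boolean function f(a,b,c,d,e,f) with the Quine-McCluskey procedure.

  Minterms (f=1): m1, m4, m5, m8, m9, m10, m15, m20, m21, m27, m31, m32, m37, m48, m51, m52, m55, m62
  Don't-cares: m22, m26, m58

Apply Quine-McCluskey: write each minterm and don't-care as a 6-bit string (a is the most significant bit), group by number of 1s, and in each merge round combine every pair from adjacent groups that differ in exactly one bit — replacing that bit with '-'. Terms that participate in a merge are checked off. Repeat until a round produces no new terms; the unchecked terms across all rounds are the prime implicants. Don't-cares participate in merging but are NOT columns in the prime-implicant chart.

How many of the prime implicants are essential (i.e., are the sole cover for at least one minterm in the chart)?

[col 0] 000001*, 000100*, 000101*, 001000*, 001001*, 001010*, 001111*, 010100*, 010101*, 010110*, 011010*, 011011*, 011111*, 100000*, 100101*, 110000*, 110011*, 110100*, 110111*, 111010*, 111110*
[col 1] -00101, -10100, -11010, 0-0100*, 0-0101*, 0-1010, 0-1111, 00-001, 000-01, 00010-*, 0010-0, 00100-, 0101-0, 01010-*, 011-11, 01101-, 1-0000, 110-00, 110-11, 111-10
[col 2] 0-010-
Prime implicants: -00101, -10100, -11010, 0-010-, 0-1010, 0-1111, 00-001, 000-01, 0010-0, 00100-, 0101-0, 011-11, 01101-, 1-0000, 110-00, 110-11, 111-10
PI chart (minterm → PIs covering it):
  1 | 00-001,000-01
  4 | 0-010-  (sole → essential)
  5 | -00101,0-010-,000-01
  8 | 0010-0,00100-
  9 | 00-001,00100-
  10 | 0-1010,0010-0
  15 | 0-1111  (sole → essential)
  20 | -10100,0-010-,0101-0
  21 | 0-010-  (sole → essential)
  27 | 011-11,01101-
  31 | 0-1111,011-11
  32 | 1-0000  (sole → essential)
  37 | -00101  (sole → essential)
  48 | 1-0000,110-00
  51 | 110-11  (sole → essential)
  52 | -10100,110-00
  55 | 110-11  (sole → essential)
  62 | 111-10  (sole → essential)
Essential prime implicants: -00101, 0-010-, 0-1111, 1-0000, 110-11, 111-10

6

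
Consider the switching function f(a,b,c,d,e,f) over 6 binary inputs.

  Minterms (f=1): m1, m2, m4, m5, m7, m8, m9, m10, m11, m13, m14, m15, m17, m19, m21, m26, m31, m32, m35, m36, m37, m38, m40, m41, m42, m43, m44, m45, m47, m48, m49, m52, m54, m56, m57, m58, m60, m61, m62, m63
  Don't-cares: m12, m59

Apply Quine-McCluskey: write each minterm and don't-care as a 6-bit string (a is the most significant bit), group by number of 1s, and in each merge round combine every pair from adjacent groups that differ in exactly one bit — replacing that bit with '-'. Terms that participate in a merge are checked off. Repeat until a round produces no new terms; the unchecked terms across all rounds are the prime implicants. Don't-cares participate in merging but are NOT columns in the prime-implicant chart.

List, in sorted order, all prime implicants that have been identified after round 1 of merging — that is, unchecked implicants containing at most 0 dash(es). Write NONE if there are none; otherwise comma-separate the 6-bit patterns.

[col 0] 000001*, 000010*, 000100*, 000101*, 000111*, 001000*, 001001*, 001010*, 001011*, 001100*, 001101*, 001110*, 001111*, 010001*, 010011*, 010101*, 011010*, 011111*, 100000*, 100011*, 100100*, 100101*, 100110*, 101000*, 101001*, 101010*, 101011*, 101100*, 101101*, 101111*, 110000*, 110001*, 110100*, 110110*, 111000*, 111001*, 111010*, 111011*, 111100*, 111101*, 111110*, 111111*
[col 1] -00100*, -00101*, -01000*, -01001*, -01010*, -01011*, -01100*, -01101*, -01111*, -10001, -11010*, -11111*, 0-0001*, 0-0101*, 0-1010*, 0-1111*, 00-001*, 00-010, 00-100*, 00-101*, 00-111*, 000-01*, 0001-1*, 00010-*, 001-00*, 001-01*, 001-10*, 001-11*, 0010-0*, 0010-1*, 00100-*, 00101-*, 0011-0*, 0011-1*, 00110-*, 00111-*, 010-01*, 0100-1, 1-0000*, 1-0100*, 1-0110*, 1-1000*, 1-1001*, 1-1010*, 1-1011*, 1-1100*, 1-1101*, 1-1111*, 10-000*, 10-011, 10-100*, 10-101*, 100-00*, 1001-0*, 10010-*, 101-00*, 101-01*, 101-11*, 1010-0*, 1010-1*, 10100-*, 10101-*, 1011-1*, 10110-*, 11-000*, 11-001*, 11-100*, 11-110*, 110-00*, 11000-*, 1101-0*, 111-00*, 111-01*, 111-10*, 111-11*, 1110-0*, 1110-1*, 11100-*, 11101-*, 1111-0*, 1111-1*, 11110-*, 11111-*
[col 2] --1010, --1111, -0-100*, -0-101*, -0010-*, -01-00*, -01-01*, -01-11*, -010-0*, -010-1*, -0100-*, -0101-*, -011-1*, -0110-*, 0-0-01, 00--01, 00-1-1, 00-10-*, 001--0*, 001--1*, 001-0-*, 001-1-*, 0010--*, 0011--*, 1--000*, 1--100*, 1-0-00*, 1-01-0, 1-1-00*, 1-1-01*, 1-1-11*, 1-10-0*, 1-10-1*, 1-100-*, 1-101-*, 1-11-1*, 1-110-*, 10--00*, 10-10-*, 101--1*, 101-0-*, 1010--*, 11--00*, 11-00-, 11-1-0, 111--0*, 111--1*, 111-0-*, 111-1-*, 1110--*, 1111--*
[col 3] -0-10-, -01--1, -01-0-, -010--, 001---, 1---00, 1-1--1, 1-1-0-, 1-10--, 111---
Prime implicants: --1010, --1111, -0-10-, -01--1, -01-0-, -010--, -10001, 0-0-01, 00--01, 00-010, 00-1-1, 001---, 0100-1, 1---00, 1-01-0, 1-1--1, 1-1-0-, 1-10--, 10-011, 11-00-, 11-1-0, 111---

NONE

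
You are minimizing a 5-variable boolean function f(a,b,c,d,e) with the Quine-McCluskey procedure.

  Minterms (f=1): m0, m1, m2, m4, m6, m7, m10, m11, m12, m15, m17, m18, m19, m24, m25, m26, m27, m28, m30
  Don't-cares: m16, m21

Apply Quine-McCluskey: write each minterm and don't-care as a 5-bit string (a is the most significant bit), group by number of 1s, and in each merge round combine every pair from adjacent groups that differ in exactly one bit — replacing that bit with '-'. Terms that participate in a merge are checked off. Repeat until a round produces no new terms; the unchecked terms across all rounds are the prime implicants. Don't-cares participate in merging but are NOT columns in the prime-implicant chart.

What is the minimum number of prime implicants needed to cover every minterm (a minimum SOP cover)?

7

[col 0] 00000*, 00001*, 00010*, 00100*, 00110*, 00111*, 01010*, 01011*, 01100*, 01111*, 10000*, 10001*, 10010*, 10011*, 10101*, 11000*, 11001*, 11010*, 11011*, 11100*, 11110*
[col 1] -0000*, -0001*, -0010*, -1010*, -1011*, -1100, 0-010*, 0-100, 0-111, 00-00*, 00-10*, 000-0*, 0000-*, 001-0*, 0011-, 01-11, 0101-*, 1-000*, 1-001*, 1-010*, 1-011*, 10-01, 100-0*, 100-1*, 1000-*, 1001-*, 11-00*, 11-10*, 110-0*, 110-1*, 1100-*, 1101-*, 111-0*
[col 2] --010, -00-0, -000-, -101-, 00--0, 1-0-0*, 1-0-1*, 1-00-*, 1-01-*, 100--*, 11--0, 110--*
[col 3] 1-0--
Prime implicants: --010, -00-0, -000-, -101-, -1100, 0-100, 0-111, 00--0, 0011-, 01-11, 1-0--, 10-01, 11--0
PI chart (minterm → PIs covering it):
  0 | -00-0,-000-,00--0
  1 | -000-  (sole → essential)
  2 | --010,-00-0,00--0
  4 | 0-100,00--0
  6 | 00--0,0011-
  7 | 0-111,0011-
  10 | --010,-101-
  11 | -101-,01-11
  12 | -1100,0-100
  15 | 0-111,01-11
  17 | -000-,1-0--,10-01
  18 | --010,-00-0,1-0--
  19 | 1-0--  (sole → essential)
  24 | 1-0--,11--0
  25 | 1-0--  (sole → essential)
  26 | --010,-101-,1-0--,11--0
  27 | -101-,1-0--
  28 | -1100,11--0
  30 | 11--0  (sole → essential)
Essential prime implicants: -000-, 1-0--, 11--0
Petrick residual → --010, 0-100, 0011-, 01-11
Minimum SOP uses 7 PIs: c'de' + b'c'd' + a'cd'e' + a'b'cd + a'bde + ac' + abe'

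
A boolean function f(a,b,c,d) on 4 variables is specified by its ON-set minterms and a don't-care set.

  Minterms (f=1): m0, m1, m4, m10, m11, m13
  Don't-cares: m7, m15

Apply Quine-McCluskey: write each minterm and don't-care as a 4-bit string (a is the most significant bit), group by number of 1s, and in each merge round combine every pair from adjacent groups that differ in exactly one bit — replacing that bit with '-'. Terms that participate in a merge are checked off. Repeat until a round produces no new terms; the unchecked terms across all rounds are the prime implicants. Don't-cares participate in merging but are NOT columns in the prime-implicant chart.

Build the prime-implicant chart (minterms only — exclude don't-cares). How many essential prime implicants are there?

4

Round 0: 0000✓ 0001✓ 0100✓ 0111✓ 1010✓ 1011✓ 1101✓ 1111✓
Round 1: -111 0-00 000- 1-11 101- 11-1
PIs = {-111, 0-00, 000-, 1-11, 101-, 11-1}
Coverage chart:
  m0: 0-00,000-
  m1: 000- ←essential
  m4: 0-00 ←essential
  m10: 101- ←essential
  m11: 1-11,101-
  m13: 11-1 ←essential
Essential: 0-00, 000-, 101-, 11-1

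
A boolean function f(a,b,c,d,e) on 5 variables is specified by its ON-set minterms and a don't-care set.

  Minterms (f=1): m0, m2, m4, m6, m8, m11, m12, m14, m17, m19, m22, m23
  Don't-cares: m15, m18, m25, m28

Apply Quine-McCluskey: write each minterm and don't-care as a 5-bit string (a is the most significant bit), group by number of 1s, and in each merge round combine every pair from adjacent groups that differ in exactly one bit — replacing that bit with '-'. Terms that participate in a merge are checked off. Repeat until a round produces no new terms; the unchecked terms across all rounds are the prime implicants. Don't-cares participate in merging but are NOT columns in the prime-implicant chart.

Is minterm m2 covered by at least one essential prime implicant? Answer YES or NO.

NO

[col 0] 00000*, 00010*, 00100*, 00110*, 01000*, 01011*, 01100*, 01110*, 01111*, 10001*, 10010*, 10011*, 10110*, 10111*, 11001*, 11100*
[col 1] -0010*, -0110*, -1100, 0-000*, 0-100*, 0-110*, 00-00*, 00-10*, 000-0*, 001-0*, 01-00*, 01-11, 011-0*, 0111-, 1-001, 10-10*, 10-11*, 100-1, 1001-*, 1011-*
[col 2] -0-10, 0--00, 0-1-0, 00--0, 10-1-
Prime implicants: -0-10, -1100, 0--00, 0-1-0, 00--0, 01-11, 0111-, 1-001, 10-1-, 100-1
PI chart (minterm → PIs covering it):
  0 | 0--00,00--0
  2 | -0-10,00--0
  4 | 0--00,0-1-0,00--0
  6 | -0-10,0-1-0,00--0
  8 | 0--00  (sole → essential)
  11 | 01-11  (sole → essential)
  12 | -1100,0--00,0-1-0
  14 | 0-1-0,0111-
  17 | 1-001,100-1
  19 | 10-1-,100-1
  22 | -0-10,10-1-
  23 | 10-1-  (sole → essential)
Essential prime implicants: 0--00, 01-11, 10-1-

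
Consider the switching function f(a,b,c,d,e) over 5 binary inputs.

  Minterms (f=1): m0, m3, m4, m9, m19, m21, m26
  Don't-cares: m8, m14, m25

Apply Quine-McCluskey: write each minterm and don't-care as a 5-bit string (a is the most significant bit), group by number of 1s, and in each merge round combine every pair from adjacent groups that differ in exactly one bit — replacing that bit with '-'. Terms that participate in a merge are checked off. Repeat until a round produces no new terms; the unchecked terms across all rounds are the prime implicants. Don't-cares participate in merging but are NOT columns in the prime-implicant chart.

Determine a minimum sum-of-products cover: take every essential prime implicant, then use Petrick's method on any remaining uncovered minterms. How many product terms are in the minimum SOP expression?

5

Round 0: 00000✓ 00011✓ 00100✓ 01000✓ 01001✓ 01110 10011✓ 10101 11001✓ 11010
Round 1: -0011 -1001 0-000 00-00 0100-
PIs = {-0011, -1001, 0-000, 00-00, 0100-, 01110, 10101, 11010}
Coverage chart:
  m0: 0-000,00-00
  m3: -0011 ←essential
  m4: 00-00 ←essential
  m9: -1001,0100-
  m19: -0011 ←essential
  m21: 10101 ←essential
  m26: 11010 ←essential
Essential: -0011, 00-00, 10101, 11010
Petrick residual → -1001
Min cover (5 terms): b'c'de + bc'd'e + a'b'd'e' + ab'cd'e + abc'de'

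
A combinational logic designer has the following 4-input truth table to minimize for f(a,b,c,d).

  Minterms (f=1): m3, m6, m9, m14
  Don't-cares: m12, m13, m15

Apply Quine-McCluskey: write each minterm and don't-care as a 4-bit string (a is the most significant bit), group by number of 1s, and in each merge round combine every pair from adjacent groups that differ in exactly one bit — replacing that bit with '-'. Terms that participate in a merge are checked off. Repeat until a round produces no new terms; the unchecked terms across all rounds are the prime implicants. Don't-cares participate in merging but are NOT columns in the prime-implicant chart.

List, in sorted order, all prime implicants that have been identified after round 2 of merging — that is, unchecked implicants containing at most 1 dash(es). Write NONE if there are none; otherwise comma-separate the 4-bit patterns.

Round 0: 0011 0110✓ 1001✓ 1100✓ 1101✓ 1110✓ 1111✓
Round 1: -110 1-01 11-0✓ 11-1✓ 110-✓ 111-✓
Round 2: 11--
PIs = {-110, 0011, 1-01, 11--}

-110, 0011, 1-01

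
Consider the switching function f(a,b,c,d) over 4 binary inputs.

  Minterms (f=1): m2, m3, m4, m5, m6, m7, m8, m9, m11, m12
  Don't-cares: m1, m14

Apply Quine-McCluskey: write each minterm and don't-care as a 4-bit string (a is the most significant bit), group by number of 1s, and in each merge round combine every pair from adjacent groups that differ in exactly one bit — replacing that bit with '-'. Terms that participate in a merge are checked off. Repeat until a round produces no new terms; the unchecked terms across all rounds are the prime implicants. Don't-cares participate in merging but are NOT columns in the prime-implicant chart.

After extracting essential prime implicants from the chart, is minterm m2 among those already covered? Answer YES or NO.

size-2^0 implicants → 0001(✓)  0010(✓)  0011(✓)  0100(✓)  0101(✓)  0110(✓)  0111(✓)  1000(✓)  1001(✓)  1011(✓)  1100(✓)  1110(✓)
size-2^1 implicants → -001(✓)  -011(✓)  -100(✓)  -110(✓)  0-01(✓)  0-10(✓)  0-11(✓)  00-1(✓)  001-(✓)  01-0(✓)  01-1(✓)  010-(✓)  011-(✓)  1-00  10-1(✓)  100-  11-0(✓)
size-2^2 implicants → -0-1  -1-0  0--1  0-1-  01--
Unchecked terms (primes): -0-1, -1-0, 0--1, 0-1-, 01--, 1-00, 100-
Minterm coverage:
  m2 ⊆ 0-1- [E]
  m3 ⊆ -0-1,0--1,0-1-
  m4 ⊆ -1-0,01--
  m5 ⊆ 0--1,01--
  m6 ⊆ -1-0,0-1-,01--
  m7 ⊆ 0--1,0-1-,01--
  m8 ⊆ 1-00,100-
  m9 ⊆ -0-1,100-
  m11 ⊆ -0-1 [E]
  m12 ⊆ -1-0,1-00
E = {-0-1, 0-1-}

YES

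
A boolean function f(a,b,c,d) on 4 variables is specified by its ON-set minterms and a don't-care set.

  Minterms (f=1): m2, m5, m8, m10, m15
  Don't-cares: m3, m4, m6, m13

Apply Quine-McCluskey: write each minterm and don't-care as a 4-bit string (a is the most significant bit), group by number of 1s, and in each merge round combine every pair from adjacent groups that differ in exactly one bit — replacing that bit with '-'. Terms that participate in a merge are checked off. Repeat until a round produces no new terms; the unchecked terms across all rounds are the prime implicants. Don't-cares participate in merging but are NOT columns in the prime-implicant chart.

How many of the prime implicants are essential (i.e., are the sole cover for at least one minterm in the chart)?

2

size-2^0 implicants → 0010(✓)  0011(✓)  0100(✓)  0101(✓)  0110(✓)  1000(✓)  1010(✓)  1101(✓)  1111(✓)
size-2^1 implicants → -010  -101  0-10  001-  01-0  010-  10-0  11-1
Unchecked terms (primes): -010, -101, 0-10, 001-, 01-0, 010-, 10-0, 11-1
Minterm coverage:
  m2 ⊆ -010,0-10,001-
  m5 ⊆ -101,010-
  m8 ⊆ 10-0 [E]
  m10 ⊆ -010,10-0
  m15 ⊆ 11-1 [E]
E = {10-0, 11-1}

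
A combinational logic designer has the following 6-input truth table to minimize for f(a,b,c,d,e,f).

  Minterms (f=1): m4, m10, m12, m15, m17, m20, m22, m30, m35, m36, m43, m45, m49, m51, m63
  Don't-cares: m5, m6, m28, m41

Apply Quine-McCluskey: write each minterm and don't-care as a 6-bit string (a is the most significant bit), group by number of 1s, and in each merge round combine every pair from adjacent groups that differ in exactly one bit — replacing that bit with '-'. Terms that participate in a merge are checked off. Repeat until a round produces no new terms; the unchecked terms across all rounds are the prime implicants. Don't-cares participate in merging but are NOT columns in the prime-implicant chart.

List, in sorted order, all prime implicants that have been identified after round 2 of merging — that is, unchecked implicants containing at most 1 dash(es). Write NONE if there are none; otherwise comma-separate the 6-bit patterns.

-00100, -10001, 00010-, 001010, 001111, 1-0011, 10-011, 101-01, 1010-1, 1100-1, 111111

size-2^0 implicants → 000100(✓)  000101(✓)  000110(✓)  001010  001100(✓)  001111  010001(✓)  010100(✓)  010110(✓)  011100(✓)  011110(✓)  100011(✓)  100100(✓)  101001(✓)  101011(✓)  101101(✓)  110001(✓)  110011(✓)  111111
size-2^1 implicants → -00100  -10001  0-0100(✓)  0-0110(✓)  0-1100(✓)  00-100(✓)  0001-0(✓)  00010-  01-100(✓)  01-110(✓)  0101-0(✓)  0111-0(✓)  1-0011  10-011  101-01  1010-1  1100-1
size-2^2 implicants → 0--100  0-01-0  01-1-0
Unchecked terms (primes): -00100, -10001, 0--100, 0-01-0, 00010-, 001010, 001111, 01-1-0, 1-0011, 10-011, 101-01, 1010-1, 1100-1, 111111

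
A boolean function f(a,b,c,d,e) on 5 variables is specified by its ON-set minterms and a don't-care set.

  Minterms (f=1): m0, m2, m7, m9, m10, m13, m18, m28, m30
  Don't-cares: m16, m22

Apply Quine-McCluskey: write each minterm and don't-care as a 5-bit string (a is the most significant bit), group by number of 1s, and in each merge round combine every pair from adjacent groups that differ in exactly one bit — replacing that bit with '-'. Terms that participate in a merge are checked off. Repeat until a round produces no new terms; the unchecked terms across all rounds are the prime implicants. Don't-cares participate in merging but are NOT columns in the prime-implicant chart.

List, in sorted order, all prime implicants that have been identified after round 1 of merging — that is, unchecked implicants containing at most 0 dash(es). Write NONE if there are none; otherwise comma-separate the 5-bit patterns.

Round 0: 00000✓ 00010✓ 00111 01001✓ 01010✓ 01101✓ 10000✓ 10010✓ 10110✓ 11100✓ 11110✓
Round 1: -0000✓ -0010✓ 0-010 000-0✓ 01-01 1-110 10-10 100-0✓ 111-0
Round 2: -00-0
PIs = {-00-0, 0-010, 00111, 01-01, 1-110, 10-10, 111-0}

00111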